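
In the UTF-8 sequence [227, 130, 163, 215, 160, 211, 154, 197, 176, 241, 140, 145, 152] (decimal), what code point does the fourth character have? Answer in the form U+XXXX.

Offset 0: leading byte 0xE3 = 11100011 → 3-byte char #1 = E3 82 A3.
Offset 3: leading byte 0xD7 = 11010111 → 2-byte char #2 = D7 A0.
Offset 5: leading byte 0xD3 = 11010011 → 2-byte char #3 = D3 9A.
Offset 7: leading byte 0xC5 = 11000101 → 2-byte char #4 = C5 B0.
Leading byte 0xC5 = 11000101 matches 110xxxxx → 2-byte sequence.
Byte 1: 0xC5 = 11000101, payload 00101 (5 bits).
Byte 2: 0xB0 = 10110000 (10xxxxxx ✓), payload 110000.
Concatenate: 00101110000 = 0x170 (11 bits → U+0170).

U+0170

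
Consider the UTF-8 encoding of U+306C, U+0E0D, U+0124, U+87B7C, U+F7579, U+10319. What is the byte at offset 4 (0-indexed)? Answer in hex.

U+306C → 3-byte form E3 81 AC at offsets 0–2.
U+0E0D → 3-byte form E0 B8 8D at offsets 3–5.
Offset 4 falls in char 2's range; it's byte 2 of E0 B8 8D = 0xB8.

0xB8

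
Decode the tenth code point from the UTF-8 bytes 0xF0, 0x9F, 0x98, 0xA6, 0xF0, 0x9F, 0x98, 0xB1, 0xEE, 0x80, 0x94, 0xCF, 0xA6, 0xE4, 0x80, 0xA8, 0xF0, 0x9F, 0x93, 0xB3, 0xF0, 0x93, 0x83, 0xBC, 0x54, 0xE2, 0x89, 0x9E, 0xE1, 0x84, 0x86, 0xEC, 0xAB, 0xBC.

Offset 0: leading byte 0xF0 = 11110000 → 4-byte char #1 = F0 9F 98 A6.
Offset 4: leading byte 0xF0 = 11110000 → 4-byte char #2 = F0 9F 98 B1.
Offset 8: leading byte 0xEE = 11101110 → 3-byte char #3 = EE 80 94.
Offset 11: leading byte 0xCF = 11001111 → 2-byte char #4 = CF A6.
Offset 13: leading byte 0xE4 = 11100100 → 3-byte char #5 = E4 80 A8.
Offset 16: leading byte 0xF0 = 11110000 → 4-byte char #6 = F0 9F 93 B3.
Offset 20: leading byte 0xF0 = 11110000 → 4-byte char #7 = F0 93 83 BC.
Offset 24: leading byte 0x54 = 01010100 → 1-byte char #8 = 54.
Offset 25: leading byte 0xE2 = 11100010 → 3-byte char #9 = E2 89 9E.
Offset 28: leading byte 0xE1 = 11100001 → 3-byte char #10 = E1 84 86.
Leading byte 0xE1 = 11100001 matches 1110xxxx → 3-byte sequence.
Byte 1: 0xE1 = 11100001, payload 0001 (4 bits).
Byte 2: 0x84 = 10000100 (10xxxxxx ✓), payload 000100.
Byte 3: 0x86 = 10000110 (10xxxxxx ✓), payload 000110.
Concatenate: 0001000100000110 = 0x1106 (16 bits → U+1106).

U+1106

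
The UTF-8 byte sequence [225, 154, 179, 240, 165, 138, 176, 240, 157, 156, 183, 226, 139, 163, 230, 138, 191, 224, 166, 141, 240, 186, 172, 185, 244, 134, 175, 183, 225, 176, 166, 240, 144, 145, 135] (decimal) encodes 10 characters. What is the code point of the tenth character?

Offset 0: leading byte 0xE1 = 11100001 → 3-byte char #1 = E1 9A B3.
Offset 3: leading byte 0xF0 = 11110000 → 4-byte char #2 = F0 A5 8A B0.
Offset 7: leading byte 0xF0 = 11110000 → 4-byte char #3 = F0 9D 9C B7.
Offset 11: leading byte 0xE2 = 11100010 → 3-byte char #4 = E2 8B A3.
Offset 14: leading byte 0xE6 = 11100110 → 3-byte char #5 = E6 8A BF.
Offset 17: leading byte 0xE0 = 11100000 → 3-byte char #6 = E0 A6 8D.
Offset 20: leading byte 0xF0 = 11110000 → 4-byte char #7 = F0 BA AC B9.
Offset 24: leading byte 0xF4 = 11110100 → 4-byte char #8 = F4 86 AF B7.
Offset 28: leading byte 0xE1 = 11100001 → 3-byte char #9 = E1 B0 A6.
Offset 31: leading byte 0xF0 = 11110000 → 4-byte char #10 = F0 90 91 87.
Leading byte 0xF0 = 11110000 matches 11110xxx → 4-byte sequence.
Byte 1: 0xF0 = 11110000, payload 000 (3 bits).
Byte 2: 0x90 = 10010000 (10xxxxxx ✓), payload 010000.
Byte 3: 0x91 = 10010001 (10xxxxxx ✓), payload 010001.
Byte 4: 0x87 = 10000111 (10xxxxxx ✓), payload 000111.
Concatenate: 000010000010001000111 = 0x10447 (21 bits → U+10447).

U+10447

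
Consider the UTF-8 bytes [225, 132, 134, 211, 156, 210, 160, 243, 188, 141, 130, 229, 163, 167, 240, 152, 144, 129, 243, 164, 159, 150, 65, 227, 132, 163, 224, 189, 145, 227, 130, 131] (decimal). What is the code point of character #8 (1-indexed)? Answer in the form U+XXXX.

Offset 0: leading byte 0xE1 = 11100001 → 3-byte char #1 = E1 84 86.
Offset 3: leading byte 0xD3 = 11010011 → 2-byte char #2 = D3 9C.
Offset 5: leading byte 0xD2 = 11010010 → 2-byte char #3 = D2 A0.
Offset 7: leading byte 0xF3 = 11110011 → 4-byte char #4 = F3 BC 8D 82.
Offset 11: leading byte 0xE5 = 11100101 → 3-byte char #5 = E5 A3 A7.
Offset 14: leading byte 0xF0 = 11110000 → 4-byte char #6 = F0 98 90 81.
Offset 18: leading byte 0xF3 = 11110011 → 4-byte char #7 = F3 A4 9F 96.
Offset 22: leading byte 0x41 = 01000001 → 1-byte char #8 = 41.
Leading byte 0x41 = 01000001 matches 0xxxxxxx → 1-byte sequence.
Byte 1: 0x41 = 01000001, payload 1000001 (7 bits).
Concatenate: 1000001 = 0x41 (7 bits → U+0041).

U+0041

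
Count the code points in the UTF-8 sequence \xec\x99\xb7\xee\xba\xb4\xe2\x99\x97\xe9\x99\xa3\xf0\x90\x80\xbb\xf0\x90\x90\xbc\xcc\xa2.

Byte at offset 0: 0xEC = 11101100 → 3-byte char (#1). Advance 3.
Byte at offset 3: 0xEE = 11101110 → 3-byte char (#2). Advance 3.
Byte at offset 6: 0xE2 = 11100010 → 3-byte char (#3). Advance 3.
Byte at offset 9: 0xE9 = 11101001 → 3-byte char (#4). Advance 3.
Byte at offset 12: 0xF0 = 11110000 → 4-byte char (#5). Advance 4.
Byte at offset 16: 0xF0 = 11110000 → 4-byte char (#6). Advance 4.
Byte at offset 20: 0xCC = 11001100 → 2-byte char (#7). Advance 2.
Reached end at offset 22 after 7 code points.

7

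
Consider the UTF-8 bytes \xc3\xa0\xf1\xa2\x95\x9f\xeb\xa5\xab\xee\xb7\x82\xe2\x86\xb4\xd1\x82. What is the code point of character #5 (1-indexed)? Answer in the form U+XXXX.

U+21B4

Offset 0: leading byte 0xC3 = 11000011 → 2-byte char #1 = C3 A0.
Offset 2: leading byte 0xF1 = 11110001 → 4-byte char #2 = F1 A2 95 9F.
Offset 6: leading byte 0xEB = 11101011 → 3-byte char #3 = EB A5 AB.
Offset 9: leading byte 0xEE = 11101110 → 3-byte char #4 = EE B7 82.
Offset 12: leading byte 0xE2 = 11100010 → 3-byte char #5 = E2 86 B4.
Leading byte 0xE2 = 11100010 matches 1110xxxx → 3-byte sequence.
Byte 1: 0xE2 = 11100010, payload 0010 (4 bits).
Byte 2: 0x86 = 10000110 (10xxxxxx ✓), payload 000110.
Byte 3: 0xB4 = 10110100 (10xxxxxx ✓), payload 110100.
Concatenate: 0010000110110100 = 0x21B4 (16 bits → U+21B4).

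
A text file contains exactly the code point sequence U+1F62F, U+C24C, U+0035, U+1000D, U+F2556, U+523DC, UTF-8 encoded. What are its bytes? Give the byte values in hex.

F0 9F 98 AF EC 89 8C 35 F0 90 80 8D F3 B2 95 96 F1 92 8F 9C

U+1F62F: 4-byte form → F0 9F 98 AF.
U+C24C: 3-byte form → EC 89 8C.
U+0035: 1-byte form → 35.
U+1000D: 4-byte form → F0 90 80 8D.
U+F2556: 4-byte form → F3 B2 95 96.
U+523DC: 4-byte form → F1 92 8F 9C.
Concatenated (20 bytes): F0 9F 98 AF EC 89 8C 35 F0 90 80 8D F3 B2 95 96 F1 92 8F 9C.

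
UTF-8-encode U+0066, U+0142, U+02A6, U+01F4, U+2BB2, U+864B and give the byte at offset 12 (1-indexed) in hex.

1-indexed offset 12 is 0-indexed offset 11.
U+0066 → 1-byte form 66 at offsets 0–0.
U+0142 → 2-byte form C5 82 at offsets 1–2.
U+02A6 → 2-byte form CA A6 at offsets 3–4.
U+01F4 → 2-byte form C7 B4 at offsets 5–6.
U+2BB2 → 3-byte form E2 AE B2 at offsets 7–9.
U+864B → 3-byte form E8 99 8B at offsets 10–12.
Offset 11 falls in char 6's range; it's byte 2 of E8 99 8B = 0x99.

0x99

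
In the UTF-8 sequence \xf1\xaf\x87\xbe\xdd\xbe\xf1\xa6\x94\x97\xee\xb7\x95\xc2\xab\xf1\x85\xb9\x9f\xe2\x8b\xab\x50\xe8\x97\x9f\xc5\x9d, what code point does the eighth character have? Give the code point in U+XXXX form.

Offset 0: leading byte 0xF1 = 11110001 → 4-byte char #1 = F1 AF 87 BE.
Offset 4: leading byte 0xDD = 11011101 → 2-byte char #2 = DD BE.
Offset 6: leading byte 0xF1 = 11110001 → 4-byte char #3 = F1 A6 94 97.
Offset 10: leading byte 0xEE = 11101110 → 3-byte char #4 = EE B7 95.
Offset 13: leading byte 0xC2 = 11000010 → 2-byte char #5 = C2 AB.
Offset 15: leading byte 0xF1 = 11110001 → 4-byte char #6 = F1 85 B9 9F.
Offset 19: leading byte 0xE2 = 11100010 → 3-byte char #7 = E2 8B AB.
Offset 22: leading byte 0x50 = 01010000 → 1-byte char #8 = 50.
Leading byte 0x50 = 01010000 matches 0xxxxxxx → 1-byte sequence.
Byte 1: 0x50 = 01010000, payload 1010000 (7 bits).
Concatenate: 1010000 = 0x50 (7 bits → U+0050).

U+0050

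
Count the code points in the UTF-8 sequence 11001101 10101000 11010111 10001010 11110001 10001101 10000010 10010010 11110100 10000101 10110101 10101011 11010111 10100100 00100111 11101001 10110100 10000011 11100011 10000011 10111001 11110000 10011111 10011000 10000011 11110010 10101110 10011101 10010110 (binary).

Byte at offset 0: 0xCD = 11001101 → 2-byte char (#1). Advance 2.
Byte at offset 2: 0xD7 = 11010111 → 2-byte char (#2). Advance 2.
Byte at offset 4: 0xF1 = 11110001 → 4-byte char (#3). Advance 4.
Byte at offset 8: 0xF4 = 11110100 → 4-byte char (#4). Advance 4.
Byte at offset 12: 0xD7 = 11010111 → 2-byte char (#5). Advance 2.
Byte at offset 14: 0x27 = 00100111 → 1-byte char (#6). Advance 1.
Byte at offset 15: 0xE9 = 11101001 → 3-byte char (#7). Advance 3.
Byte at offset 18: 0xE3 = 11100011 → 3-byte char (#8). Advance 3.
Byte at offset 21: 0xF0 = 11110000 → 4-byte char (#9). Advance 4.
Byte at offset 25: 0xF2 = 11110010 → 4-byte char (#10). Advance 4.
Reached end at offset 29 after 10 code points.

10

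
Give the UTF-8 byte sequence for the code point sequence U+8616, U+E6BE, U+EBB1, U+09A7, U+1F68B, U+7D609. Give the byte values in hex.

E8 98 96 EE 9A BE EE AE B1 E0 A6 A7 F0 9F 9A 8B F1 BD 98 89

U+8616: 3-byte form → E8 98 96.
U+E6BE: 3-byte form → EE 9A BE.
U+EBB1: 3-byte form → EE AE B1.
U+09A7: 3-byte form → E0 A6 A7.
U+1F68B: 4-byte form → F0 9F 9A 8B.
U+7D609: 4-byte form → F1 BD 98 89.
Concatenated (20 bytes): E8 98 96 EE 9A BE EE AE B1 E0 A6 A7 F0 9F 9A 8B F1 BD 98 89.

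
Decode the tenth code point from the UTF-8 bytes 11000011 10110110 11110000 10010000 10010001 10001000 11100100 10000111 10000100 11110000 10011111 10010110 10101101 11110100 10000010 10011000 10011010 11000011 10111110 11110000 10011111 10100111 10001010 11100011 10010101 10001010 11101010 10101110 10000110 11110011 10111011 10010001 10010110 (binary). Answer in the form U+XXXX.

U+FB456

Offset 0: leading byte 0xC3 = 11000011 → 2-byte char #1 = C3 B6.
Offset 2: leading byte 0xF0 = 11110000 → 4-byte char #2 = F0 90 91 88.
Offset 6: leading byte 0xE4 = 11100100 → 3-byte char #3 = E4 87 84.
Offset 9: leading byte 0xF0 = 11110000 → 4-byte char #4 = F0 9F 96 AD.
Offset 13: leading byte 0xF4 = 11110100 → 4-byte char #5 = F4 82 98 9A.
Offset 17: leading byte 0xC3 = 11000011 → 2-byte char #6 = C3 BE.
Offset 19: leading byte 0xF0 = 11110000 → 4-byte char #7 = F0 9F A7 8A.
Offset 23: leading byte 0xE3 = 11100011 → 3-byte char #8 = E3 95 8A.
Offset 26: leading byte 0xEA = 11101010 → 3-byte char #9 = EA AE 86.
Offset 29: leading byte 0xF3 = 11110011 → 4-byte char #10 = F3 BB 91 96.
Leading byte 0xF3 = 11110011 matches 11110xxx → 4-byte sequence.
Byte 1: 0xF3 = 11110011, payload 011 (3 bits).
Byte 2: 0xBB = 10111011 (10xxxxxx ✓), payload 111011.
Byte 3: 0x91 = 10010001 (10xxxxxx ✓), payload 010001.
Byte 4: 0x96 = 10010110 (10xxxxxx ✓), payload 010110.
Concatenate: 011111011010001010110 = 0xFB456 (21 bits → U+FB456).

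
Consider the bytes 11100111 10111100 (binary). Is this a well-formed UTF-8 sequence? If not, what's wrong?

Leading byte 0xE7 = 11100111 → 3-byte form, but only 2 bytes are present.

invalid (sequence truncated)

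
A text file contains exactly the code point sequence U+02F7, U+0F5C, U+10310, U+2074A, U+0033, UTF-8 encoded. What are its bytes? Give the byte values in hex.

U+02F7: 2-byte form → CB B7.
U+0F5C: 3-byte form → E0 BD 9C.
U+10310: 4-byte form → F0 90 8C 90.
U+2074A: 4-byte form → F0 A0 9D 8A.
U+0033: 1-byte form → 33.
Concatenated (14 bytes): CB B7 E0 BD 9C F0 90 8C 90 F0 A0 9D 8A 33.

CB B7 E0 BD 9C F0 90 8C 90 F0 A0 9D 8A 33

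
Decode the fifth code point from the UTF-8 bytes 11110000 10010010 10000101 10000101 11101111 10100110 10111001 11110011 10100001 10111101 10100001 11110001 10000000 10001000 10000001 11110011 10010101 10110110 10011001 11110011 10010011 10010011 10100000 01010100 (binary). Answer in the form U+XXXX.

U+D5D99

Offset 0: leading byte 0xF0 = 11110000 → 4-byte char #1 = F0 92 85 85.
Offset 4: leading byte 0xEF = 11101111 → 3-byte char #2 = EF A6 B9.
Offset 7: leading byte 0xF3 = 11110011 → 4-byte char #3 = F3 A1 BD A1.
Offset 11: leading byte 0xF1 = 11110001 → 4-byte char #4 = F1 80 88 81.
Offset 15: leading byte 0xF3 = 11110011 → 4-byte char #5 = F3 95 B6 99.
Leading byte 0xF3 = 11110011 matches 11110xxx → 4-byte sequence.
Byte 1: 0xF3 = 11110011, payload 011 (3 bits).
Byte 2: 0x95 = 10010101 (10xxxxxx ✓), payload 010101.
Byte 3: 0xB6 = 10110110 (10xxxxxx ✓), payload 110110.
Byte 4: 0x99 = 10011001 (10xxxxxx ✓), payload 011001.
Concatenate: 011010101110110011001 = 0xD5D99 (21 bits → U+D5D99).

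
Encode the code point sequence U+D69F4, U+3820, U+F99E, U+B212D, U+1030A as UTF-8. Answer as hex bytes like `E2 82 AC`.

F3 96 A7 B4 E3 A0 A0 EF A6 9E F2 B2 84 AD F0 90 8C 8A

U+D69F4: 4-byte form → F3 96 A7 B4.
U+3820: 3-byte form → E3 A0 A0.
U+F99E: 3-byte form → EF A6 9E.
U+B212D: 4-byte form → F2 B2 84 AD.
U+1030A: 4-byte form → F0 90 8C 8A.
Concatenated (18 bytes): F3 96 A7 B4 E3 A0 A0 EF A6 9E F2 B2 84 AD F0 90 8C 8A.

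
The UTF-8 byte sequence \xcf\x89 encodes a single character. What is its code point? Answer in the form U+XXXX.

Leading byte 0xCF = 11001111 matches 110xxxxx → 2-byte sequence.
Byte 1: 0xCF = 11001111, payload 01111 (5 bits).
Byte 2: 0x89 = 10001001 (10xxxxxx ✓), payload 001001.
Concatenate: 01111001001 = 0x3C9 (11 bits → U+03C9).

U+03C9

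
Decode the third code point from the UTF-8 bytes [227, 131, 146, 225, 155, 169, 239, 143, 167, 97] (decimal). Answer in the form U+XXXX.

U+F3E7

Offset 0: leading byte 0xE3 = 11100011 → 3-byte char #1 = E3 83 92.
Offset 3: leading byte 0xE1 = 11100001 → 3-byte char #2 = E1 9B A9.
Offset 6: leading byte 0xEF = 11101111 → 3-byte char #3 = EF 8F A7.
Leading byte 0xEF = 11101111 matches 1110xxxx → 3-byte sequence.
Byte 1: 0xEF = 11101111, payload 1111 (4 bits).
Byte 2: 0x8F = 10001111 (10xxxxxx ✓), payload 001111.
Byte 3: 0xA7 = 10100111 (10xxxxxx ✓), payload 100111.
Concatenate: 1111001111100111 = 0xF3E7 (16 bits → U+F3E7).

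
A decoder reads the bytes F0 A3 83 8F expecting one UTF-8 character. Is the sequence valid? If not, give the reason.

Leading byte 0xF0 = 11110000 → 4-byte form.
Continuation bytes 0xA3=10100011, 0x83=10000011, 0x8F=10001111 all match 10xxxxxx.
Decoded value 0x230CF is ≥ 0x10000 (shortest form) and not a surrogate.

valid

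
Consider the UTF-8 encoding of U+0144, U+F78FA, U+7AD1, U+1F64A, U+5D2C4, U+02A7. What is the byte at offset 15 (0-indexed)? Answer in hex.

0x8B

U+0144 → 2-byte form C5 84 at offsets 0–1.
U+F78FA → 4-byte form F3 B7 A3 BA at offsets 2–5.
U+7AD1 → 3-byte form E7 AB 91 at offsets 6–8.
U+1F64A → 4-byte form F0 9F 99 8A at offsets 9–12.
U+5D2C4 → 4-byte form F1 9D 8B 84 at offsets 13–16.
Offset 15 falls in char 5's range; it's byte 3 of F1 9D 8B 84 = 0x8B.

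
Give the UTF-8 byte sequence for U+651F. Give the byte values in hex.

E6 94 9F

U+651F = 0x651F = 25887 decimal. In range U+0800–U+FFFF → 3-byte form: 1110xxxx 10xxxxxx 10xxxxxx.
Binary (16 bits): 0110010100011111.
Split 4+6+6: 0110 | 010100 | 011111.
Byte 1: 11100110 = 0xE6.
Byte 2: 10010100 = 0x94.
Byte 3: 10011111 = 0x9F.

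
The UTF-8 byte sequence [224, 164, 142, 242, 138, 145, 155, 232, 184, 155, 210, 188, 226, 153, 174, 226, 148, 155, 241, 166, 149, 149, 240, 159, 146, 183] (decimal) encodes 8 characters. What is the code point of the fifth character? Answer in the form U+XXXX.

U+266E

Offset 0: leading byte 0xE0 = 11100000 → 3-byte char #1 = E0 A4 8E.
Offset 3: leading byte 0xF2 = 11110010 → 4-byte char #2 = F2 8A 91 9B.
Offset 7: leading byte 0xE8 = 11101000 → 3-byte char #3 = E8 B8 9B.
Offset 10: leading byte 0xD2 = 11010010 → 2-byte char #4 = D2 BC.
Offset 12: leading byte 0xE2 = 11100010 → 3-byte char #5 = E2 99 AE.
Leading byte 0xE2 = 11100010 matches 1110xxxx → 3-byte sequence.
Byte 1: 0xE2 = 11100010, payload 0010 (4 bits).
Byte 2: 0x99 = 10011001 (10xxxxxx ✓), payload 011001.
Byte 3: 0xAE = 10101110 (10xxxxxx ✓), payload 101110.
Concatenate: 0010011001101110 = 0x266E (16 bits → U+266E).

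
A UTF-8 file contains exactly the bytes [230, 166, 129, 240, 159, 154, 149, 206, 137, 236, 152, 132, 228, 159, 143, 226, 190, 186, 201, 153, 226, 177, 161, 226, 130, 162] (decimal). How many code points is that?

Byte at offset 0: 0xE6 = 11100110 → 3-byte char (#1). Advance 3.
Byte at offset 3: 0xF0 = 11110000 → 4-byte char (#2). Advance 4.
Byte at offset 7: 0xCE = 11001110 → 2-byte char (#3). Advance 2.
Byte at offset 9: 0xEC = 11101100 → 3-byte char (#4). Advance 3.
Byte at offset 12: 0xE4 = 11100100 → 3-byte char (#5). Advance 3.
Byte at offset 15: 0xE2 = 11100010 → 3-byte char (#6). Advance 3.
Byte at offset 18: 0xC9 = 11001001 → 2-byte char (#7). Advance 2.
Byte at offset 20: 0xE2 = 11100010 → 3-byte char (#8). Advance 3.
Byte at offset 23: 0xE2 = 11100010 → 3-byte char (#9). Advance 3.
Reached end at offset 26 after 9 code points.

9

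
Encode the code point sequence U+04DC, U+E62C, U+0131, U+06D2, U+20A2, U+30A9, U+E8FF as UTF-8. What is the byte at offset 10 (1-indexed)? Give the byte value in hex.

0xE2

1-indexed offset 10 is 0-indexed offset 9.
U+04DC → 2-byte form D3 9C at offsets 0–1.
U+E62C → 3-byte form EE 98 AC at offsets 2–4.
U+0131 → 2-byte form C4 B1 at offsets 5–6.
U+06D2 → 2-byte form DB 92 at offsets 7–8.
U+20A2 → 3-byte form E2 82 A2 at offsets 9–11.
Offset 9 falls in char 5's range; it's byte 1 of E2 82 A2 = 0xE2.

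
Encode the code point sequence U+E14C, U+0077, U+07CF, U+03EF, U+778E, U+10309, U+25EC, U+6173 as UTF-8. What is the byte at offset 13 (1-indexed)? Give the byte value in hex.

1-indexed offset 13 is 0-indexed offset 12.
U+E14C → 3-byte form EE 85 8C at offsets 0–2.
U+0077 → 1-byte form 77 at offsets 3–3.
U+07CF → 2-byte form DF 8F at offsets 4–5.
U+03EF → 2-byte form CF AF at offsets 6–7.
U+778E → 3-byte form E7 9E 8E at offsets 8–10.
U+10309 → 4-byte form F0 90 8C 89 at offsets 11–14.
Offset 12 falls in char 6's range; it's byte 2 of F0 90 8C 89 = 0x90.

0x90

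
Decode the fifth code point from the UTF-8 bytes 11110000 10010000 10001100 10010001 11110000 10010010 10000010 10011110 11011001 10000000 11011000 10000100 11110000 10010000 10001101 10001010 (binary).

U+1034A

Offset 0: leading byte 0xF0 = 11110000 → 4-byte char #1 = F0 90 8C 91.
Offset 4: leading byte 0xF0 = 11110000 → 4-byte char #2 = F0 92 82 9E.
Offset 8: leading byte 0xD9 = 11011001 → 2-byte char #3 = D9 80.
Offset 10: leading byte 0xD8 = 11011000 → 2-byte char #4 = D8 84.
Offset 12: leading byte 0xF0 = 11110000 → 4-byte char #5 = F0 90 8D 8A.
Leading byte 0xF0 = 11110000 matches 11110xxx → 4-byte sequence.
Byte 1: 0xF0 = 11110000, payload 000 (3 bits).
Byte 2: 0x90 = 10010000 (10xxxxxx ✓), payload 010000.
Byte 3: 0x8D = 10001101 (10xxxxxx ✓), payload 001101.
Byte 4: 0x8A = 10001010 (10xxxxxx ✓), payload 001010.
Concatenate: 000010000001101001010 = 0x1034A (21 bits → U+1034A).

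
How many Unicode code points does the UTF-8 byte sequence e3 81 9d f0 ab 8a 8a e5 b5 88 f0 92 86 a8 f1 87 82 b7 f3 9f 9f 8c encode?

Byte at offset 0: 0xE3 = 11100011 → 3-byte char (#1). Advance 3.
Byte at offset 3: 0xF0 = 11110000 → 4-byte char (#2). Advance 4.
Byte at offset 7: 0xE5 = 11100101 → 3-byte char (#3). Advance 3.
Byte at offset 10: 0xF0 = 11110000 → 4-byte char (#4). Advance 4.
Byte at offset 14: 0xF1 = 11110001 → 4-byte char (#5). Advance 4.
Byte at offset 18: 0xF3 = 11110011 → 4-byte char (#6). Advance 4.
Reached end at offset 22 after 6 code points.

6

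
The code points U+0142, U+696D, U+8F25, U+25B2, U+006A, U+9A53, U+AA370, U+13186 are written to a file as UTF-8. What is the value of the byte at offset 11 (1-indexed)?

1-indexed offset 11 is 0-indexed offset 10.
U+0142 → 2-byte form C5 82 at offsets 0–1.
U+696D → 3-byte form E6 A5 AD at offsets 2–4.
U+8F25 → 3-byte form E8 BC A5 at offsets 5–7.
U+25B2 → 3-byte form E2 96 B2 at offsets 8–10.
Offset 10 falls in char 4's range; it's byte 3 of E2 96 B2 = 0xB2.

0xB2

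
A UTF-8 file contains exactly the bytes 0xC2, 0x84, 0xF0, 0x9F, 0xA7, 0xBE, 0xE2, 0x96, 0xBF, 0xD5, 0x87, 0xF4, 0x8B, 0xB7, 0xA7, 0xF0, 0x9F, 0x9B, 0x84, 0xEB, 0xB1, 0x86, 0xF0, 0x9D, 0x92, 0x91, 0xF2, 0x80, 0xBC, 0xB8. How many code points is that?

9

Byte at offset 0: 0xC2 = 11000010 → 2-byte char (#1). Advance 2.
Byte at offset 2: 0xF0 = 11110000 → 4-byte char (#2). Advance 4.
Byte at offset 6: 0xE2 = 11100010 → 3-byte char (#3). Advance 3.
Byte at offset 9: 0xD5 = 11010101 → 2-byte char (#4). Advance 2.
Byte at offset 11: 0xF4 = 11110100 → 4-byte char (#5). Advance 4.
Byte at offset 15: 0xF0 = 11110000 → 4-byte char (#6). Advance 4.
Byte at offset 19: 0xEB = 11101011 → 3-byte char (#7). Advance 3.
Byte at offset 22: 0xF0 = 11110000 → 4-byte char (#8). Advance 4.
Byte at offset 26: 0xF2 = 11110010 → 4-byte char (#9). Advance 4.
Reached end at offset 30 after 9 code points.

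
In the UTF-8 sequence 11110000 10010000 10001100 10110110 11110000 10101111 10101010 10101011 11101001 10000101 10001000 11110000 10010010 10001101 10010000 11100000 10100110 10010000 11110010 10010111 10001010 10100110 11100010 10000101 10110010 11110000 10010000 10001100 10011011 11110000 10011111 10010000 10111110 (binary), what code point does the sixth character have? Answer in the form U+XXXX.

U+972A6

Offset 0: leading byte 0xF0 = 11110000 → 4-byte char #1 = F0 90 8C B6.
Offset 4: leading byte 0xF0 = 11110000 → 4-byte char #2 = F0 AF AA AB.
Offset 8: leading byte 0xE9 = 11101001 → 3-byte char #3 = E9 85 88.
Offset 11: leading byte 0xF0 = 11110000 → 4-byte char #4 = F0 92 8D 90.
Offset 15: leading byte 0xE0 = 11100000 → 3-byte char #5 = E0 A6 90.
Offset 18: leading byte 0xF2 = 11110010 → 4-byte char #6 = F2 97 8A A6.
Leading byte 0xF2 = 11110010 matches 11110xxx → 4-byte sequence.
Byte 1: 0xF2 = 11110010, payload 010 (3 bits).
Byte 2: 0x97 = 10010111 (10xxxxxx ✓), payload 010111.
Byte 3: 0x8A = 10001010 (10xxxxxx ✓), payload 001010.
Byte 4: 0xA6 = 10100110 (10xxxxxx ✓), payload 100110.
Concatenate: 010010111001010100110 = 0x972A6 (21 bits → U+972A6).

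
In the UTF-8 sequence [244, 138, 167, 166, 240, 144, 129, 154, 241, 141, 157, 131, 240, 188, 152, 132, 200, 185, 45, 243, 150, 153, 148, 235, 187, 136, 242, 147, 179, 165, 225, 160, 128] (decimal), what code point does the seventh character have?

Offset 0: leading byte 0xF4 = 11110100 → 4-byte char #1 = F4 8A A7 A6.
Offset 4: leading byte 0xF0 = 11110000 → 4-byte char #2 = F0 90 81 9A.
Offset 8: leading byte 0xF1 = 11110001 → 4-byte char #3 = F1 8D 9D 83.
Offset 12: leading byte 0xF0 = 11110000 → 4-byte char #4 = F0 BC 98 84.
Offset 16: leading byte 0xC8 = 11001000 → 2-byte char #5 = C8 B9.
Offset 18: leading byte 0x2D = 00101101 → 1-byte char #6 = 2D.
Offset 19: leading byte 0xF3 = 11110011 → 4-byte char #7 = F3 96 99 94.
Leading byte 0xF3 = 11110011 matches 11110xxx → 4-byte sequence.
Byte 1: 0xF3 = 11110011, payload 011 (3 bits).
Byte 2: 0x96 = 10010110 (10xxxxxx ✓), payload 010110.
Byte 3: 0x99 = 10011001 (10xxxxxx ✓), payload 011001.
Byte 4: 0x94 = 10010100 (10xxxxxx ✓), payload 010100.
Concatenate: 011010110011001010100 = 0xD6654 (21 bits → U+D6654).

U+D6654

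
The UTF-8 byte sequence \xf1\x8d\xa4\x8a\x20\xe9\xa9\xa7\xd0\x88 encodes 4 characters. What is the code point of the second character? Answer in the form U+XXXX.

U+0020

Offset 0: leading byte 0xF1 = 11110001 → 4-byte char #1 = F1 8D A4 8A.
Offset 4: leading byte 0x20 = 00100000 → 1-byte char #2 = 20.
Leading byte 0x20 = 00100000 matches 0xxxxxxx → 1-byte sequence.
Byte 1: 0x20 = 00100000, payload 0100000 (7 bits).
Concatenate: 0100000 = 0x20 (7 bits → U+0020).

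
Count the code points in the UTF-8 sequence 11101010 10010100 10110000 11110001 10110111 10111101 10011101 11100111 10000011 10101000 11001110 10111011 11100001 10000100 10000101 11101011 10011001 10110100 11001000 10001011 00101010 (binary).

8

Byte at offset 0: 0xEA = 11101010 → 3-byte char (#1). Advance 3.
Byte at offset 3: 0xF1 = 11110001 → 4-byte char (#2). Advance 4.
Byte at offset 7: 0xE7 = 11100111 → 3-byte char (#3). Advance 3.
Byte at offset 10: 0xCE = 11001110 → 2-byte char (#4). Advance 2.
Byte at offset 12: 0xE1 = 11100001 → 3-byte char (#5). Advance 3.
Byte at offset 15: 0xEB = 11101011 → 3-byte char (#6). Advance 3.
Byte at offset 18: 0xC8 = 11001000 → 2-byte char (#7). Advance 2.
Byte at offset 20: 0x2A = 00101010 → 1-byte char (#8). Advance 1.
Reached end at offset 21 after 8 code points.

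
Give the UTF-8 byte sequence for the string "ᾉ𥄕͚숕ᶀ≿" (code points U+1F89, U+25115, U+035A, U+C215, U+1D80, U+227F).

E1 BE 89 F0 A5 84 95 CD 9A EC 88 95 E1 B6 80 E2 89 BF

U+1F89: 3-byte form → E1 BE 89.
U+25115: 4-byte form → F0 A5 84 95.
U+035A: 2-byte form → CD 9A.
U+C215: 3-byte form → EC 88 95.
U+1D80: 3-byte form → E1 B6 80.
U+227F: 3-byte form → E2 89 BF.
Concatenated (18 bytes): E1 BE 89 F0 A5 84 95 CD 9A EC 88 95 E1 B6 80 E2 89 BF.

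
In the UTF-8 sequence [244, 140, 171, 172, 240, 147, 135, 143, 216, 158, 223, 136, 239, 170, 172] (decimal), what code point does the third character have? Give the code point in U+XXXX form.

Offset 0: leading byte 0xF4 = 11110100 → 4-byte char #1 = F4 8C AB AC.
Offset 4: leading byte 0xF0 = 11110000 → 4-byte char #2 = F0 93 87 8F.
Offset 8: leading byte 0xD8 = 11011000 → 2-byte char #3 = D8 9E.
Leading byte 0xD8 = 11011000 matches 110xxxxx → 2-byte sequence.
Byte 1: 0xD8 = 11011000, payload 11000 (5 bits).
Byte 2: 0x9E = 10011110 (10xxxxxx ✓), payload 011110.
Concatenate: 11000011110 = 0x61E (11 bits → U+061E).

U+061E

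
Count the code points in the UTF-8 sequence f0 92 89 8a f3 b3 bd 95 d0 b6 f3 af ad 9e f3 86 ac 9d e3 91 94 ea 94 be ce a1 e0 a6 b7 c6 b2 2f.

Byte at offset 0: 0xF0 = 11110000 → 4-byte char (#1). Advance 4.
Byte at offset 4: 0xF3 = 11110011 → 4-byte char (#2). Advance 4.
Byte at offset 8: 0xD0 = 11010000 → 2-byte char (#3). Advance 2.
Byte at offset 10: 0xF3 = 11110011 → 4-byte char (#4). Advance 4.
Byte at offset 14: 0xF3 = 11110011 → 4-byte char (#5). Advance 4.
Byte at offset 18: 0xE3 = 11100011 → 3-byte char (#6). Advance 3.
Byte at offset 21: 0xEA = 11101010 → 3-byte char (#7). Advance 3.
Byte at offset 24: 0xCE = 11001110 → 2-byte char (#8). Advance 2.
Byte at offset 26: 0xE0 = 11100000 → 3-byte char (#9). Advance 3.
Byte at offset 29: 0xC6 = 11000110 → 2-byte char (#10). Advance 2.
Byte at offset 31: 0x2F = 00101111 → 1-byte char (#11). Advance 1.
Reached end at offset 32 after 11 code points.

11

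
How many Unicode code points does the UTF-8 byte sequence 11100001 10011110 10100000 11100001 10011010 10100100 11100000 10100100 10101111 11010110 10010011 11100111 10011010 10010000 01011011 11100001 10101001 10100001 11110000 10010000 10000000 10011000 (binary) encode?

Byte at offset 0: 0xE1 = 11100001 → 3-byte char (#1). Advance 3.
Byte at offset 3: 0xE1 = 11100001 → 3-byte char (#2). Advance 3.
Byte at offset 6: 0xE0 = 11100000 → 3-byte char (#3). Advance 3.
Byte at offset 9: 0xD6 = 11010110 → 2-byte char (#4). Advance 2.
Byte at offset 11: 0xE7 = 11100111 → 3-byte char (#5). Advance 3.
Byte at offset 14: 0x5B = 01011011 → 1-byte char (#6). Advance 1.
Byte at offset 15: 0xE1 = 11100001 → 3-byte char (#7). Advance 3.
Byte at offset 18: 0xF0 = 11110000 → 4-byte char (#8). Advance 4.
Reached end at offset 22 after 8 code points.

8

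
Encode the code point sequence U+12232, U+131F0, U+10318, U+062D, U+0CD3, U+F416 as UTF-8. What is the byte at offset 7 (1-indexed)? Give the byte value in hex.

1-indexed offset 7 is 0-indexed offset 6.
U+12232 → 4-byte form F0 92 88 B2 at offsets 0–3.
U+131F0 → 4-byte form F0 93 87 B0 at offsets 4–7.
Offset 6 falls in char 2's range; it's byte 3 of F0 93 87 B0 = 0x87.

0x87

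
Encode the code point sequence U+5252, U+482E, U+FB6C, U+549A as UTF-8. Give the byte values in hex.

E5 89 92 E4 A0 AE EF AD AC E5 92 9A

U+5252: 3-byte form → E5 89 92.
U+482E: 3-byte form → E4 A0 AE.
U+FB6C: 3-byte form → EF AD AC.
U+549A: 3-byte form → E5 92 9A.
Concatenated (12 bytes): E5 89 92 E4 A0 AE EF AD AC E5 92 9A.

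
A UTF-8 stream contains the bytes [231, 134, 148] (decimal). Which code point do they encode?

U+7194

Leading byte 0xE7 = 11100111 matches 1110xxxx → 3-byte sequence.
Byte 1: 0xE7 = 11100111, payload 0111 (4 bits).
Byte 2: 0x86 = 10000110 (10xxxxxx ✓), payload 000110.
Byte 3: 0x94 = 10010100 (10xxxxxx ✓), payload 010100.
Concatenate: 0111000110010100 = 0x7194 (16 bits → U+7194).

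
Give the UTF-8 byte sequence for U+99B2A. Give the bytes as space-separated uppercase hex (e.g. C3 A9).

F2 99 AC AA

U+99B2A = 0x99B2A = 629546 decimal. In range U+10000–U+10FFFF → 4-byte form: 11110xxx 10xxxxxx 10xxxxxx 10xxxxxx.
Binary (21 bits): 010011001101100101010.
Split 3+6+6+6: 010 | 011001 | 101100 | 101010.
Byte 1: 11110010 = 0xF2.
Byte 2: 10011001 = 0x99.
Byte 3: 10101100 = 0xAC.
Byte 4: 10101010 = 0xAA.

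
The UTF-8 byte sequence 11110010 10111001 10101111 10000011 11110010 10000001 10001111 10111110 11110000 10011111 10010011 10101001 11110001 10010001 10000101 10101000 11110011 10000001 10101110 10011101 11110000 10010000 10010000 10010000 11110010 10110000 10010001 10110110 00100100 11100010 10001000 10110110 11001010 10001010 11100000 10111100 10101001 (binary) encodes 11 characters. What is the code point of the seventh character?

U+B0476

Offset 0: leading byte 0xF2 = 11110010 → 4-byte char #1 = F2 B9 AF 83.
Offset 4: leading byte 0xF2 = 11110010 → 4-byte char #2 = F2 81 8F BE.
Offset 8: leading byte 0xF0 = 11110000 → 4-byte char #3 = F0 9F 93 A9.
Offset 12: leading byte 0xF1 = 11110001 → 4-byte char #4 = F1 91 85 A8.
Offset 16: leading byte 0xF3 = 11110011 → 4-byte char #5 = F3 81 AE 9D.
Offset 20: leading byte 0xF0 = 11110000 → 4-byte char #6 = F0 90 90 90.
Offset 24: leading byte 0xF2 = 11110010 → 4-byte char #7 = F2 B0 91 B6.
Leading byte 0xF2 = 11110010 matches 11110xxx → 4-byte sequence.
Byte 1: 0xF2 = 11110010, payload 010 (3 bits).
Byte 2: 0xB0 = 10110000 (10xxxxxx ✓), payload 110000.
Byte 3: 0x91 = 10010001 (10xxxxxx ✓), payload 010001.
Byte 4: 0xB6 = 10110110 (10xxxxxx ✓), payload 110110.
Concatenate: 010110000010001110110 = 0xB0476 (21 bits → U+B0476).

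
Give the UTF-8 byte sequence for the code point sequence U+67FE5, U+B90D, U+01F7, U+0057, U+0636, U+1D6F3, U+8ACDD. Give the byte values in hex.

F1 A7 BF A5 EB A4 8D C7 B7 57 D8 B6 F0 9D 9B B3 F2 8A B3 9D

U+67FE5: 4-byte form → F1 A7 BF A5.
U+B90D: 3-byte form → EB A4 8D.
U+01F7: 2-byte form → C7 B7.
U+0057: 1-byte form → 57.
U+0636: 2-byte form → D8 B6.
U+1D6F3: 4-byte form → F0 9D 9B B3.
U+8ACDD: 4-byte form → F2 8A B3 9D.
Concatenated (20 bytes): F1 A7 BF A5 EB A4 8D C7 B7 57 D8 B6 F0 9D 9B B3 F2 8A B3 9D.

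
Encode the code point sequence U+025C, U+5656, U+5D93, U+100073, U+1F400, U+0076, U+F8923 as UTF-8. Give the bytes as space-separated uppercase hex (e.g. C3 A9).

U+025C: 2-byte form → C9 9C.
U+5656: 3-byte form → E5 99 96.
U+5D93: 3-byte form → E5 B6 93.
U+100073: 4-byte form → F4 80 81 B3.
U+1F400: 4-byte form → F0 9F 90 80.
U+0076: 1-byte form → 76.
U+F8923: 4-byte form → F3 B8 A4 A3.
Concatenated (21 bytes): C9 9C E5 99 96 E5 B6 93 F4 80 81 B3 F0 9F 90 80 76 F3 B8 A4 A3.

C9 9C E5 99 96 E5 B6 93 F4 80 81 B3 F0 9F 90 80 76 F3 B8 A4 A3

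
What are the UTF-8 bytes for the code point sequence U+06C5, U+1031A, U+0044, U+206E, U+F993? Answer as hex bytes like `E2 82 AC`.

DB 85 F0 90 8C 9A 44 E2 81 AE EF A6 93

U+06C5: 2-byte form → DB 85.
U+1031A: 4-byte form → F0 90 8C 9A.
U+0044: 1-byte form → 44.
U+206E: 3-byte form → E2 81 AE.
U+F993: 3-byte form → EF A6 93.
Concatenated (13 bytes): DB 85 F0 90 8C 9A 44 E2 81 AE EF A6 93.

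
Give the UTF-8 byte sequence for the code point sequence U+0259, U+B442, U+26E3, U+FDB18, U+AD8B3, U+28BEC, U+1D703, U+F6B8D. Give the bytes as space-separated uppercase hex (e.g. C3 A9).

C9 99 EB 91 82 E2 9B A3 F3 BD AC 98 F2 AD A2 B3 F0 A8 AF AC F0 9D 9C 83 F3 B6 AE 8D

U+0259: 2-byte form → C9 99.
U+B442: 3-byte form → EB 91 82.
U+26E3: 3-byte form → E2 9B A3.
U+FDB18: 4-byte form → F3 BD AC 98.
U+AD8B3: 4-byte form → F2 AD A2 B3.
U+28BEC: 4-byte form → F0 A8 AF AC.
U+1D703: 4-byte form → F0 9D 9C 83.
U+F6B8D: 4-byte form → F3 B6 AE 8D.
Concatenated (28 bytes): C9 99 EB 91 82 E2 9B A3 F3 BD AC 98 F2 AD A2 B3 F0 A8 AF AC F0 9D 9C 83 F3 B6 AE 8D.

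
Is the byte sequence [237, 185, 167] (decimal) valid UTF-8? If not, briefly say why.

invalid (encodes a surrogate (U+D800–U+DFFF))

Structurally a 3-byte sequence; payload = 0xDE67.
But 0xDE67 is in U+D800–U+DFFF, the surrogate range. Surrogates are not Unicode scalar values and are forbidden in UTF-8.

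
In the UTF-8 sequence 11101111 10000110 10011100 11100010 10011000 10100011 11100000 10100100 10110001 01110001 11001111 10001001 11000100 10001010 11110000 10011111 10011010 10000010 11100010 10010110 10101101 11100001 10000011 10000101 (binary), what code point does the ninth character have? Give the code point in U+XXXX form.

U+10C5

Offset 0: leading byte 0xEF = 11101111 → 3-byte char #1 = EF 86 9C.
Offset 3: leading byte 0xE2 = 11100010 → 3-byte char #2 = E2 98 A3.
Offset 6: leading byte 0xE0 = 11100000 → 3-byte char #3 = E0 A4 B1.
Offset 9: leading byte 0x71 = 01110001 → 1-byte char #4 = 71.
Offset 10: leading byte 0xCF = 11001111 → 2-byte char #5 = CF 89.
Offset 12: leading byte 0xC4 = 11000100 → 2-byte char #6 = C4 8A.
Offset 14: leading byte 0xF0 = 11110000 → 4-byte char #7 = F0 9F 9A 82.
Offset 18: leading byte 0xE2 = 11100010 → 3-byte char #8 = E2 96 AD.
Offset 21: leading byte 0xE1 = 11100001 → 3-byte char #9 = E1 83 85.
Leading byte 0xE1 = 11100001 matches 1110xxxx → 3-byte sequence.
Byte 1: 0xE1 = 11100001, payload 0001 (4 bits).
Byte 2: 0x83 = 10000011 (10xxxxxx ✓), payload 000011.
Byte 3: 0x85 = 10000101 (10xxxxxx ✓), payload 000101.
Concatenate: 0001000011000101 = 0x10C5 (16 bits → U+10C5).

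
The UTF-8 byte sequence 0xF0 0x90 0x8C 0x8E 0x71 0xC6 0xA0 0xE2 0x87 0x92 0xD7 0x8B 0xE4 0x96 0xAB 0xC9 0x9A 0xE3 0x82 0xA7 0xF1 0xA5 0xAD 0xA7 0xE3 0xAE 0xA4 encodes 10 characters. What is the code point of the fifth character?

U+05CB

Offset 0: leading byte 0xF0 = 11110000 → 4-byte char #1 = F0 90 8C 8E.
Offset 4: leading byte 0x71 = 01110001 → 1-byte char #2 = 71.
Offset 5: leading byte 0xC6 = 11000110 → 2-byte char #3 = C6 A0.
Offset 7: leading byte 0xE2 = 11100010 → 3-byte char #4 = E2 87 92.
Offset 10: leading byte 0xD7 = 11010111 → 2-byte char #5 = D7 8B.
Leading byte 0xD7 = 11010111 matches 110xxxxx → 2-byte sequence.
Byte 1: 0xD7 = 11010111, payload 10111 (5 bits).
Byte 2: 0x8B = 10001011 (10xxxxxx ✓), payload 001011.
Concatenate: 10111001011 = 0x5CB (11 bits → U+05CB).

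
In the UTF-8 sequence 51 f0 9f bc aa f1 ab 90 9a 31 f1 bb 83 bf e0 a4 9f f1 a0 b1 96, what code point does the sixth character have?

U+091F

Offset 0: leading byte 0x51 = 01010001 → 1-byte char #1 = 51.
Offset 1: leading byte 0xF0 = 11110000 → 4-byte char #2 = F0 9F BC AA.
Offset 5: leading byte 0xF1 = 11110001 → 4-byte char #3 = F1 AB 90 9A.
Offset 9: leading byte 0x31 = 00110001 → 1-byte char #4 = 31.
Offset 10: leading byte 0xF1 = 11110001 → 4-byte char #5 = F1 BB 83 BF.
Offset 14: leading byte 0xE0 = 11100000 → 3-byte char #6 = E0 A4 9F.
Leading byte 0xE0 = 11100000 matches 1110xxxx → 3-byte sequence.
Byte 1: 0xE0 = 11100000, payload 0000 (4 bits).
Byte 2: 0xA4 = 10100100 (10xxxxxx ✓), payload 100100.
Byte 3: 0x9F = 10011111 (10xxxxxx ✓), payload 011111.
Concatenate: 0000100100011111 = 0x91F (16 bits → U+091F).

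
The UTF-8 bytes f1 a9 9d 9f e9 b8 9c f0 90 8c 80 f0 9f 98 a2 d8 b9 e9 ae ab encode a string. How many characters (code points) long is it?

6

Byte at offset 0: 0xF1 = 11110001 → 4-byte char (#1). Advance 4.
Byte at offset 4: 0xE9 = 11101001 → 3-byte char (#2). Advance 3.
Byte at offset 7: 0xF0 = 11110000 → 4-byte char (#3). Advance 4.
Byte at offset 11: 0xF0 = 11110000 → 4-byte char (#4). Advance 4.
Byte at offset 15: 0xD8 = 11011000 → 2-byte char (#5). Advance 2.
Byte at offset 17: 0xE9 = 11101001 → 3-byte char (#6). Advance 3.
Reached end at offset 20 after 6 code points.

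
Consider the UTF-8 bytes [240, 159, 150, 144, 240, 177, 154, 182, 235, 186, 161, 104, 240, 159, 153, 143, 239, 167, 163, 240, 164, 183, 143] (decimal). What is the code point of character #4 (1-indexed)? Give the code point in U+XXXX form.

Offset 0: leading byte 0xF0 = 11110000 → 4-byte char #1 = F0 9F 96 90.
Offset 4: leading byte 0xF0 = 11110000 → 4-byte char #2 = F0 B1 9A B6.
Offset 8: leading byte 0xEB = 11101011 → 3-byte char #3 = EB BA A1.
Offset 11: leading byte 0x68 = 01101000 → 1-byte char #4 = 68.
Leading byte 0x68 = 01101000 matches 0xxxxxxx → 1-byte sequence.
Byte 1: 0x68 = 01101000, payload 1101000 (7 bits).
Concatenate: 1101000 = 0x68 (7 bits → U+0068).

U+0068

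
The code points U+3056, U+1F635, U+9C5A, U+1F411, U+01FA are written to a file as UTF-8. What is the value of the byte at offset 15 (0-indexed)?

U+3056 → 3-byte form E3 81 96 at offsets 0–2.
U+1F635 → 4-byte form F0 9F 98 B5 at offsets 3–6.
U+9C5A → 3-byte form E9 B1 9A at offsets 7–9.
U+1F411 → 4-byte form F0 9F 90 91 at offsets 10–13.
U+01FA → 2-byte form C7 BA at offsets 14–15.
Offset 15 falls in char 5's range; it's byte 2 of C7 BA = 0xBA.

0xBA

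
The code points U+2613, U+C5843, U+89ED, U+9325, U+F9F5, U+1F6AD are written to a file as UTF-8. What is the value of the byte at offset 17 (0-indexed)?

U+2613 → 3-byte form E2 98 93 at offsets 0–2.
U+C5843 → 4-byte form F3 85 A1 83 at offsets 3–6.
U+89ED → 3-byte form E8 A7 AD at offsets 7–9.
U+9325 → 3-byte form E9 8C A5 at offsets 10–12.
U+F9F5 → 3-byte form EF A7 B5 at offsets 13–15.
U+1F6AD → 4-byte form F0 9F 9A AD at offsets 16–19.
Offset 17 falls in char 6's range; it's byte 2 of F0 9F 9A AD = 0x9F.

0x9F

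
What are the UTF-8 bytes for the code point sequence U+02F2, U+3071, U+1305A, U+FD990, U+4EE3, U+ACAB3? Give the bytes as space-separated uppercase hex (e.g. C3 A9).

U+02F2: 2-byte form → CB B2.
U+3071: 3-byte form → E3 81 B1.
U+1305A: 4-byte form → F0 93 81 9A.
U+FD990: 4-byte form → F3 BD A6 90.
U+4EE3: 3-byte form → E4 BB A3.
U+ACAB3: 4-byte form → F2 AC AA B3.
Concatenated (20 bytes): CB B2 E3 81 B1 F0 93 81 9A F3 BD A6 90 E4 BB A3 F2 AC AA B3.

CB B2 E3 81 B1 F0 93 81 9A F3 BD A6 90 E4 BB A3 F2 AC AA B3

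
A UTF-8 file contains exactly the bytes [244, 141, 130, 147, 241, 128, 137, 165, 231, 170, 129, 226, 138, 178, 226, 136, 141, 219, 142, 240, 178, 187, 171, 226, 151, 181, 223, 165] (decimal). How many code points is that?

9

Byte at offset 0: 0xF4 = 11110100 → 4-byte char (#1). Advance 4.
Byte at offset 4: 0xF1 = 11110001 → 4-byte char (#2). Advance 4.
Byte at offset 8: 0xE7 = 11100111 → 3-byte char (#3). Advance 3.
Byte at offset 11: 0xE2 = 11100010 → 3-byte char (#4). Advance 3.
Byte at offset 14: 0xE2 = 11100010 → 3-byte char (#5). Advance 3.
Byte at offset 17: 0xDB = 11011011 → 2-byte char (#6). Advance 2.
Byte at offset 19: 0xF0 = 11110000 → 4-byte char (#7). Advance 4.
Byte at offset 23: 0xE2 = 11100010 → 3-byte char (#8). Advance 3.
Byte at offset 26: 0xDF = 11011111 → 2-byte char (#9). Advance 2.
Reached end at offset 28 after 9 code points.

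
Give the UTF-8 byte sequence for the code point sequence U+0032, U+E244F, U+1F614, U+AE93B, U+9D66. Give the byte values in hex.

U+0032: 1-byte form → 32.
U+E244F: 4-byte form → F3 A2 91 8F.
U+1F614: 4-byte form → F0 9F 98 94.
U+AE93B: 4-byte form → F2 AE A4 BB.
U+9D66: 3-byte form → E9 B5 A6.
Concatenated (16 bytes): 32 F3 A2 91 8F F0 9F 98 94 F2 AE A4 BB E9 B5 A6.

32 F3 A2 91 8F F0 9F 98 94 F2 AE A4 BB E9 B5 A6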